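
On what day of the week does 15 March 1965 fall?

Monday

Doomsday rule: the anchor day for the 1900s is Wednesday. For year 65: 65÷12 = 5 r 5, and 5÷4 = 1, so 5+5+1 = 11.
Wednesday + 11 ≡ Sunday — that's 1965's doomsday.
In March the doomsday date is Mar 14.
Mar 15 is 1 day after Mar 14; 1 mod 7 = 1, so Sunday + 1 = Monday.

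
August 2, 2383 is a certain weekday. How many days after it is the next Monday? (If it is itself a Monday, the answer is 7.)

6

Aug 2, 2383 is a Tuesday.
From Tuesday to the next Monday is 6 days.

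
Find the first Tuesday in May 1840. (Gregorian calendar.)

May 5, 1840

May 1, 1840 is a Friday.
The first Tuesday is therefore May 5 (4 days later).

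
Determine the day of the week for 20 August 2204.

Monday

Doomsday rule: the anchor day for the 2200s is Friday. For year 04: 4÷12 = 0 r 4, and 4÷4 = 1, so 0+4+1 = 5.
Friday + 5 ≡ Wednesday — that's 2204's doomsday.
In August the doomsday date is Aug 8.
Aug 20 is 12 days after Aug 8; 12 mod 7 = 5, so Wednesday + 5 = Monday.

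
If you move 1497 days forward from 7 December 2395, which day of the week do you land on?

First find the weekday of Dec 7, 2395. Doomsday rule: the anchor day for the 2300s is Wednesday. For year 95: 95÷12 = 7 r 11, and 11÷4 = 2, so 7+11+2 = 20.
Wednesday + 20 ≡ Tuesday — that's 2395's doomsday.
In December the doomsday date is Dec 12.
Dec 7 is 5 days before Dec 12; 5 mod 7 = 5, so Tuesday − 5 = Thursday.
1497 mod 7 = 6, so 1497 days after a Thursday is Thursday + 6 = Wednesday.

Wednesday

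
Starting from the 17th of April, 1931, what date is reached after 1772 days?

February 22, 1936

+366 (one year; includes Feb 29, 1932) → Apr 17, 1932 (1406 left).
+365 (one year) → Apr 17, 1933 (1041 left).
+365 (one year) → Apr 17, 1934 (676 left).
+365 (one year) → Apr 17, 1935 (311 left).
Apr has 30 days: +14 → May 1, 1935 (297 left).
May has 31 days: +31 → Jun 1, 1935 (266 left).
Jun has 30 days: +30 → Jul 1, 1935 (236 left).
Jul has 31 days: +31 → Aug 1, 1935 (205 left).
Aug has 31 days: +31 → Sep 1, 1935 (174 left).
Sep has 30 days: +30 → Oct 1, 1935 (144 left).
Oct has 31 days: +31 → Nov 1, 1935 (113 left).
Nov has 30 days: +30 → Dec 1, 1935 (83 left).
Dec has 31 days: +31 → Jan 1, 1936 (52 left).
Jan has 31 days: +31 → Feb 1, 1936 (21 left).
+21 → Feb 22, 1936.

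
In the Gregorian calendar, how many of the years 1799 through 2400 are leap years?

146

Multiples of 4 in [1799,2400]: 151.
Of those, multiples of 100: 7 (not leap unless ÷400).
Multiples of 400: 2.
Leap years = 151 − 7 + 2 = 146.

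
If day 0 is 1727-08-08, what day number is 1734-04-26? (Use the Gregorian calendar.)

2453

Aug 8, 1727 → Aug 8, 1728: 366 days (Feb 29, 1728 is in that span).
Aug 8, 1728 → Aug 8, 1729: 365 days.
Aug 8, 1729 → Aug 8, 1730: 365 days.
Aug 8, 1730 → Aug 8, 1731: 365 days.
Aug 8, 1731 → Aug 8, 1732: 366 days (Feb 29, 1732 is in that span).
Aug 8, 1732 → Aug 8, 1733: 365 days.
Aug 8, 1733 → Sep 8, 1733: 31 days (August has 31).
Sep 8, 1733 → Oct 8, 1733: 30 days (September has 30).
Oct 8, 1733 → Nov 8, 1733: 31 days (October has 31).
Nov 8, 1733 → Dec 8, 1733: 30 days (November has 30).
Dec 8, 1733 → Jan 8, 1734: 31 days (December has 31).
Jan 8, 1734 → Feb 8, 1734: 31 days (January has 31).
Feb 8, 1734 → Mar 8, 1734: 28 days (February has 28).
Mar 8, 1734 → Apr 8, 1734: 31 days (March has 31).
Apr 8, 1734 → Apr 26, 1734: 18 days.
Total: 2453 days.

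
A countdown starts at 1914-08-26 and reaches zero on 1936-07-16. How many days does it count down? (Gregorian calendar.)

Aug 26, 1914 → Aug 26, 1915: 365 days.
Aug 26, 1915 → Aug 26, 1916: 366 days (Feb 29, 1916 is in that span).
Aug 26, 1916 → Aug 26, 1917: 365 days.
Aug 26, 1917 → Aug 26, 1918: 365 days.
Aug 26, 1918 → Aug 26, 1919: 365 days.
Aug 26, 1919 → Aug 26, 1920: 366 days (Feb 29, 1920 is in that span).
Aug 26, 1920 → Aug 26, 1921: 365 days.
Aug 26, 1921 → Aug 26, 1922: 365 days.
Aug 26, 1922 → Aug 26, 1923: 365 days.
Aug 26, 1923 → Aug 26, 1924: 366 days (Feb 29, 1924 is in that span).
Aug 26, 1924 → Aug 26, 1925: 365 days.
Aug 26, 1925 → Aug 26, 1926: 365 days.
Aug 26, 1926 → Aug 26, 1927: 365 days.
Aug 26, 1927 → Aug 26, 1928: 366 days (Feb 29, 1928 is in that span).
Aug 26, 1928 → Aug 26, 1929: 365 days.
Aug 26, 1929 → Aug 26, 1930: 365 days.
Aug 26, 1930 → Aug 26, 1931: 365 days.
Aug 26, 1931 → Aug 26, 1932: 366 days (Feb 29, 1932 is in that span).
Aug 26, 1932 → Aug 26, 1933: 365 days.
Aug 26, 1933 → Aug 26, 1934: 365 days.
Aug 26, 1934 → Aug 26, 1935: 365 days.
Aug 26, 1935 → Sep 26, 1935: 31 days (August has 31).
Sep 26, 1935 → Oct 26, 1935: 30 days (September has 30).
Oct 26, 1935 → Nov 26, 1935: 31 days (October has 31).
Nov 26, 1935 → Dec 26, 1935: 30 days (November has 30).
Dec 26, 1935 → Jan 26, 1936: 31 days (December has 31).
Jan 26, 1936 → Feb 26, 1936: 31 days (January has 31).
Feb 26, 1936 → Mar 26, 1936: 29 days (February has 29).
Mar 26, 1936 → Apr 26, 1936: 31 days (March has 31).
Apr 26, 1936 → May 26, 1936: 30 days (April has 30).
May 26, 1936 → Jun 26, 1936: 31 days (May has 31).
Jun 26, 1936 → Jul 16, 1936: 20 days.
Total: 7995 days.

7995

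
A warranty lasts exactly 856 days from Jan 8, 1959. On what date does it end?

+365 (one year) → Jan 8, 1960 (491 left).
+366 (one year; includes Feb 29, 1960) → Jan 8, 1961 (125 left).
Jan has 31 days: +24 → Feb 1, 1961 (101 left).
Feb has 28 days: +28 → Mar 1, 1961 (73 left).
Mar has 31 days: +31 → Apr 1, 1961 (42 left).
Apr has 30 days: +30 → May 1, 1961 (12 left).
+12 → May 13, 1961.

May 13, 1961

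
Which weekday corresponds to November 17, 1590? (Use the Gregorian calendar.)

Saturday

Doomsday rule: the anchor day for the 1500s is Wednesday. For year 90: 90÷12 = 7 r 6, and 6÷4 = 1, so 7+6+1 = 14.
Wednesday + 14 ≡ Wednesday — that's 1590's doomsday.
In November the doomsday date is Nov 7.
Nov 17 is 10 days after Nov 7; 10 mod 7 = 3, so Wednesday + 3 = Saturday.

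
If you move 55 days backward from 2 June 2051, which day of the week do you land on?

Saturday

First find the weekday of Jun 2, 2051. Doomsday rule: the anchor day for the 2000s is Tuesday. For year 51: 51÷12 = 4 r 3, and 3÷4 = 0, so 4+3+0 = 7.
Tuesday + 7 ≡ Tuesday — that's 2051's doomsday.
In June the doomsday date is Jun 6.
Jun 2 is 4 days before Jun 6; 4 mod 7 = 4, so Tuesday − 4 = Friday.
55 mod 7 = 6, so 55 days before a Friday is Friday − 6 = Saturday.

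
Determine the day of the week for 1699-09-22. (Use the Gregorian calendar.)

Tuesday

Doomsday rule: the anchor day for the 1600s is Tuesday. For year 99: 99÷12 = 8 r 3, and 3÷4 = 0, so 8+3+0 = 11.
Tuesday + 11 ≡ Saturday — that's 1699's doomsday.
In September the doomsday date is Sep 5.
Sep 22 is 17 days after Sep 5; 17 mod 7 = 3, so Saturday + 3 = Tuesday.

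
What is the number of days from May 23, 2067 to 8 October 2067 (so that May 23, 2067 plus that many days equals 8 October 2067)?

May 23, 2067 → Jun 23, 2067: 31 days (May has 31).
Jun 23, 2067 → Jul 23, 2067: 30 days (June has 30).
Jul 23, 2067 → Aug 23, 2067: 31 days (July has 31).
Aug 23, 2067 → Sep 23, 2067: 31 days (August has 31).
Sep 23, 2067 → Oct 8, 2067: 15 days.
Total: 138 days.

138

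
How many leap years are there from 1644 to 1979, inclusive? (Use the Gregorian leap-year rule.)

81

Multiples of 4 in [1644,1979]: 84.
Of those, multiples of 100: 3 (not leap unless ÷400).
Multiples of 400: 0.
Leap years = 84 − 3 + 0 = 81.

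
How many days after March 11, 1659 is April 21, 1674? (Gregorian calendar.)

5520

Mar 11, 1659 → Mar 11, 1660: 366 days (Feb 29, 1660 is in that span).
Mar 11, 1660 → Mar 11, 1661: 365 days.
Mar 11, 1661 → Mar 11, 1662: 365 days.
Mar 11, 1662 → Mar 11, 1663: 365 days.
Mar 11, 1663 → Mar 11, 1664: 366 days (Feb 29, 1664 is in that span).
Mar 11, 1664 → Mar 11, 1665: 365 days.
Mar 11, 1665 → Mar 11, 1666: 365 days.
Mar 11, 1666 → Mar 11, 1667: 365 days.
Mar 11, 1667 → Mar 11, 1668: 366 days (Feb 29, 1668 is in that span).
Mar 11, 1668 → Mar 11, 1669: 365 days.
Mar 11, 1669 → Mar 11, 1670: 365 days.
Mar 11, 1670 → Mar 11, 1671: 365 days.
Mar 11, 1671 → Mar 11, 1672: 366 days (Feb 29, 1672 is in that span).
Mar 11, 1672 → Mar 11, 1673: 365 days.
Mar 11, 1673 → Mar 11, 1674: 365 days.
Mar 11, 1674 → Apr 11, 1674: 31 days (March has 31).
Apr 11, 1674 → Apr 21, 1674: 10 days.
Total: 5520 days.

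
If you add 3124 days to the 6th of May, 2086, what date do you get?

November 24, 2094

+365 (one year) → May 6, 2087 (2759 left).
+366 (one year; includes Feb 29, 2088) → May 6, 2088 (2393 left).
+365 (one year) → May 6, 2089 (2028 left).
+365 (one year) → May 6, 2090 (1663 left).
+365 (one year) → May 6, 2091 (1298 left).
+366 (one year; includes Feb 29, 2092) → May 6, 2092 (932 left).
+365 (one year) → May 6, 2093 (567 left).
+365 (one year) → May 6, 2094 (202 left).
May has 31 days: +26 → Jun 1, 2094 (176 left).
Jun has 30 days: +30 → Jul 1, 2094 (146 left).
Jul has 31 days: +31 → Aug 1, 2094 (115 left).
Aug has 31 days: +31 → Sep 1, 2094 (84 left).
Sep has 30 days: +30 → Oct 1, 2094 (54 left).
Oct has 31 days: +31 → Nov 1, 2094 (23 left).
+23 → Nov 24, 2094.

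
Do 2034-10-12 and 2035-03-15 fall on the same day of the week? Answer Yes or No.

From Oct 12, 2034 to Mar 15, 2035 is 154 days.
154 mod 7 = 0, so they are the same weekday.
(Oct 12, 2034 is a Thursday; Mar 15, 2035 is a Thursday.)

Yes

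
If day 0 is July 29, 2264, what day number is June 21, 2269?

Jul 29, 2264 → Jul 29, 2265: 365 days.
Jul 29, 2265 → Jul 29, 2266: 365 days.
Jul 29, 2266 → Jul 29, 2267: 365 days.
Jul 29, 2267 → Jul 29, 2268: 366 days (Feb 29, 2268 is in that span).
Jul 29, 2268 → Aug 29, 2268: 31 days (July has 31).
Aug 29, 2268 → Sep 29, 2268: 31 days (August has 31).
Sep 29, 2268 → Oct 29, 2268: 30 days (September has 30).
Oct 29, 2268 → Nov 29, 2268: 31 days (October has 31).
Nov 29, 2268 → Dec 29, 2268: 30 days (November has 30).
Dec 29, 2268 → Jan 29, 2269: 31 days (December has 31).
Jan 29, 2269 → Feb 28, 2269: 30 days (January has 31).
Feb 28, 2269 → Mar 28, 2269: 28 days (February has 28).
Mar 28, 2269 → Apr 28, 2269: 31 days (March has 31).
Apr 28, 2269 → May 28, 2269: 30 days (April has 30).
May 28, 2269 → Jun 21, 2269: 24 days.
Total: 1788 days.

1788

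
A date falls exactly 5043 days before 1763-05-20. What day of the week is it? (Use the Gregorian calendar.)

First find the weekday of May 20, 1763. Doomsday rule: the anchor day for the 1700s is Sunday. For year 63: 63÷12 = 5 r 3, and 3÷4 = 0, so 5+3+0 = 8.
Sunday + 8 ≡ Monday — that's 1763's doomsday.
In May the doomsday date is May 9.
May 20 is 11 days after May 9; 11 mod 7 = 4, so Monday + 4 = Friday.
5043 mod 7 = 3, so 5043 days before a Friday is Friday − 3 = Tuesday.

Tuesday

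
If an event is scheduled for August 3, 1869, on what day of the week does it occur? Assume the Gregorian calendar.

Tuesday

Doomsday rule: the anchor day for the 1800s is Friday. For year 69: 69÷12 = 5 r 9, and 9÷4 = 2, so 5+9+2 = 16.
Friday + 16 ≡ Sunday — that's 1869's doomsday.
In August the doomsday date is Aug 8.
Aug 3 is 5 days before Aug 8; 5 mod 7 = 5, so Sunday − 5 = Tuesday.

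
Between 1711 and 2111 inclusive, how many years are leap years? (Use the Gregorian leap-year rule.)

97

Multiples of 4 in [1711,2111]: 100.
Of those, multiples of 100: 4 (not leap unless ÷400).
Multiples of 400: 1.
Leap years = 100 − 4 + 1 = 97.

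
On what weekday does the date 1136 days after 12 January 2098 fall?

First find the weekday of Jan 12, 2098. Doomsday rule: the anchor day for the 2000s is Tuesday. For year 98: 98÷12 = 8 r 2, and 2÷4 = 0, so 8+2+0 = 10.
Tuesday + 10 ≡ Friday — that's 2098's doomsday.
In January the doomsday date is Jan 3 (2098 is not a leap year).
Jan 12 is 9 days after Jan 3; 9 mod 7 = 2, so Friday + 2 = Sunday.
1136 mod 7 = 2, so 1136 days after a Sunday is Sunday + 2 = Tuesday.

Tuesday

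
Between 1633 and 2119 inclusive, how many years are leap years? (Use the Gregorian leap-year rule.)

Multiples of 4 in [1633,2119]: 121.
Of those, multiples of 100: 5 (not leap unless ÷400).
Multiples of 400: 1.
Leap years = 121 − 5 + 1 = 117.

117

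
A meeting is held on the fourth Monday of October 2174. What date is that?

October 1, 2174 is a Saturday.
The first Monday is therefore October 3 (2 days later).
The fourth Monday is 3 + 3×7 = October 24.

October 24, 2174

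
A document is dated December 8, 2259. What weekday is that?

Doomsday rule: the anchor day for the 2200s is Friday. For year 59: 59÷12 = 4 r 11, and 11÷4 = 2, so 4+11+2 = 17.
Friday + 17 ≡ Monday — that's 2259's doomsday.
In December the doomsday date is Dec 12.
Dec 8 is 4 days before Dec 12; 4 mod 7 = 4, so Monday − 4 = Thursday.

Thursday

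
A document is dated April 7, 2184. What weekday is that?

Doomsday rule: the anchor day for the 2100s is Sunday. For year 84: 84÷12 = 7 r 0, and 0÷4 = 0, so 7+0+0 = 7.
Sunday + 7 ≡ Sunday — that's 2184's doomsday.
In April the doomsday date is Apr 4.
Apr 7 is 3 days after Apr 4; 3 mod 7 = 3, so Sunday + 3 = Wednesday.

Wednesday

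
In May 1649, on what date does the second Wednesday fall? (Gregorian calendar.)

May 12, 1649

May 1, 1649 is a Saturday.
The first Wednesday is therefore May 5 (4 days later).
The second Wednesday is 5 + 1×7 = May 12.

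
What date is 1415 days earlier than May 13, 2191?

June 28, 2187

−365 (one year) → May 13, 2190 (1050 left).
−365 (one year) → May 13, 2189 (685 left).
−365 (one year) → May 13, 2188 (320 left).
−13 → Apr 30, 2188 (end of Apr, 30 days; 307 left).
−30 → Mar 31, 2188 (end of Mar, 31 days; 277 left).
−31 → Feb 29, 2188 (end of Feb, 29 days; 246 left).
−29 → Jan 31, 2188 (end of Jan, 31 days; 217 left).
−31 → Dec 31, 2187 (end of Dec, 31 days; 186 left).
−31 → Nov 30, 2187 (end of Nov, 30 days; 155 left).
−30 → Oct 31, 2187 (end of Oct, 31 days; 125 left).
−31 → Sep 30, 2187 (end of Sep, 30 days; 94 left).
−30 → Aug 31, 2187 (end of Aug, 31 days; 64 left).
−31 → Jul 31, 2187 (end of Jul, 31 days; 33 left).
−31 → Jun 30, 2187 (end of Jun, 30 days; 2 left).
−2 → Jun 28, 2187.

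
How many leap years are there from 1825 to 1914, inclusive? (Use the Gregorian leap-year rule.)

Multiples of 4 in [1825,1914]: 22.
Of those, multiples of 100: 1 (not leap unless ÷400).
Multiples of 400: 0.
Leap years = 22 − 1 + 0 = 21.

21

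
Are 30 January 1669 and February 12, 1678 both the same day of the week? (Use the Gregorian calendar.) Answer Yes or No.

From Jan 30, 1669 to Feb 12, 1678 is 3300 days.
3300 mod 7 = 3, so they are different weekdays.
(Jan 30, 1669 is a Wednesday; Feb 12, 1678 is a Saturday.)

No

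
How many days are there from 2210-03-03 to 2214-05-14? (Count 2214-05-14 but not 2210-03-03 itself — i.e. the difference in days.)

1533

Mar 3, 2210 → Mar 3, 2211: 365 days.
Mar 3, 2211 → Mar 3, 2212: 366 days (Feb 29, 2212 is in that span).
Mar 3, 2212 → Mar 3, 2213: 365 days.
Mar 3, 2213 → Mar 3, 2214: 365 days.
Mar 3, 2214 → Apr 3, 2214: 31 days (March has 31).
Apr 3, 2214 → May 3, 2214: 30 days (April has 30).
May 3, 2214 → May 14, 2214: 11 days.
Total: 1533 days.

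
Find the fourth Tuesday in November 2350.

November 28, 2350

November 1, 2350 is a Wednesday.
The first Tuesday is therefore November 7 (6 days later).
The fourth Tuesday is 7 + 3×7 = November 28.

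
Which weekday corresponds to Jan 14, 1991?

Doomsday rule: the anchor day for the 1900s is Wednesday. For year 91: 91÷12 = 7 r 7, and 7÷4 = 1, so 7+7+1 = 15.
Wednesday + 15 ≡ Thursday — that's 1991's doomsday.
In January the doomsday date is Jan 3 (1991 is not a leap year).
Jan 14 is 11 days after Jan 3; 11 mod 7 = 4, so Thursday + 4 = Monday.

Monday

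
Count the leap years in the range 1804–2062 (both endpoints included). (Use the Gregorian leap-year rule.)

64

Multiples of 4 in [1804,2062]: 65.
Of those, multiples of 100: 2 (not leap unless ÷400).
Multiples of 400: 1.
Leap years = 65 − 2 + 1 = 64.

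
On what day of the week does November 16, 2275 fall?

Doomsday rule: the anchor day for the 2200s is Friday. For year 75: 75÷12 = 6 r 3, and 3÷4 = 0, so 6+3+0 = 9.
Friday + 9 ≡ Sunday — that's 2275's doomsday.
In November the doomsday date is Nov 7.
Nov 16 is 9 days after Nov 7; 9 mod 7 = 2, so Sunday + 2 = Tuesday.

Tuesday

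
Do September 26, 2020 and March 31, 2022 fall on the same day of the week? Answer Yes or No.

No

From Sep 26, 2020 to Mar 31, 2022 is 551 days.
551 mod 7 = 5, so they are different weekdays.
(Sep 26, 2020 is a Saturday; Mar 31, 2022 is a Thursday.)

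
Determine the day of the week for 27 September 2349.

Doomsday rule: the anchor day for the 2300s is Wednesday. For year 49: 49÷12 = 4 r 1, and 1÷4 = 0, so 4+1+0 = 5.
Wednesday + 5 ≡ Monday — that's 2349's doomsday.
In September the doomsday date is Sep 5.
Sep 27 is 22 days after Sep 5; 22 mod 7 = 1, so Monday + 1 = Tuesday.

Tuesday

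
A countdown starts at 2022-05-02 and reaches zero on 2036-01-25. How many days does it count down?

May 2, 2022 → May 2, 2023: 365 days.
May 2, 2023 → May 2, 2024: 366 days (Feb 29, 2024 is in that span).
May 2, 2024 → May 2, 2025: 365 days.
May 2, 2025 → May 2, 2026: 365 days.
May 2, 2026 → May 2, 2027: 365 days.
May 2, 2027 → May 2, 2028: 366 days (Feb 29, 2028 is in that span).
May 2, 2028 → May 2, 2029: 365 days.
May 2, 2029 → May 2, 2030: 365 days.
May 2, 2030 → May 2, 2031: 365 days.
May 2, 2031 → May 2, 2032: 366 days (Feb 29, 2032 is in that span).
May 2, 2032 → May 2, 2033: 365 days.
May 2, 2033 → May 2, 2034: 365 days.
May 2, 2034 → May 2, 2035: 365 days.
May 2, 2035 → Jun 2, 2035: 31 days (May has 31).
Jun 2, 2035 → Jul 2, 2035: 30 days (June has 30).
Jul 2, 2035 → Aug 2, 2035: 31 days (July has 31).
Aug 2, 2035 → Sep 2, 2035: 31 days (August has 31).
Sep 2, 2035 → Oct 2, 2035: 30 days (September has 30).
Oct 2, 2035 → Nov 2, 2035: 31 days (October has 31).
Nov 2, 2035 → Dec 2, 2035: 30 days (November has 30).
Dec 2, 2035 → Jan 2, 2036: 31 days (December has 31).
Jan 2, 2036 → Jan 25, 2036: 23 days.
Total: 5016 days.

5016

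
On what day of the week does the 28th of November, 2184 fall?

Sunday

Doomsday rule: the anchor day for the 2100s is Sunday. For year 84: 84÷12 = 7 r 0, and 0÷4 = 0, so 7+0+0 = 7.
Sunday + 7 ≡ Sunday — that's 2184's doomsday.
In November the doomsday date is Nov 7.
Nov 28 is 21 days after Nov 7; 21 mod 7 = 0, so Sunday + 0 = Sunday.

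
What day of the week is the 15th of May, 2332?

Sunday

Doomsday rule: the anchor day for the 2300s is Wednesday. For year 32: 32÷12 = 2 r 8, and 8÷4 = 2, so 2+8+2 = 12.
Wednesday + 12 ≡ Monday — that's 2332's doomsday.
In May the doomsday date is May 9.
May 15 is 6 days after May 9; 6 mod 7 = 6, so Monday + 6 = Sunday.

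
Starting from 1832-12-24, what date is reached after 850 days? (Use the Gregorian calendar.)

+365 (one year) → Dec 24, 1833 (485 left).
+365 (one year) → Dec 24, 1834 (120 left).
Dec has 31 days: +8 → Jan 1, 1835 (112 left).
Jan has 31 days: +31 → Feb 1, 1835 (81 left).
Feb has 28 days: +28 → Mar 1, 1835 (53 left).
Mar has 31 days: +31 → Apr 1, 1835 (22 left).
+22 → Apr 23, 1835.

April 23, 1835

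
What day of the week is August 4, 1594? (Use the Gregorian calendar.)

Doomsday rule: the anchor day for the 1500s is Wednesday. For year 94: 94÷12 = 7 r 10, and 10÷4 = 2, so 7+10+2 = 19.
Wednesday + 19 ≡ Monday — that's 1594's doomsday.
In August the doomsday date is Aug 8.
Aug 4 is 4 days before Aug 8; 4 mod 7 = 4, so Monday − 4 = Thursday.

Thursday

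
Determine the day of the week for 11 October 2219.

Monday

Doomsday rule: the anchor day for the 2200s is Friday. For year 19: 19÷12 = 1 r 7, and 7÷4 = 1, so 1+7+1 = 9.
Friday + 9 ≡ Sunday — that's 2219's doomsday.
In October the doomsday date is Oct 10.
Oct 11 is 1 day after Oct 10; 1 mod 7 = 1, so Sunday + 1 = Monday.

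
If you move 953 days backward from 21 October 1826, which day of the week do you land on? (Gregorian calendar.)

Friday

First find the weekday of Oct 21, 1826. Doomsday rule: the anchor day for the 1800s is Friday. For year 26: 26÷12 = 2 r 2, and 2÷4 = 0, so 2+2+0 = 4.
Friday + 4 ≡ Tuesday — that's 1826's doomsday.
In October the doomsday date is Oct 10.
Oct 21 is 11 days after Oct 10; 11 mod 7 = 4, so Tuesday + 4 = Saturday.
953 mod 7 = 1, so 953 days before a Saturday is Saturday − 1 = Friday.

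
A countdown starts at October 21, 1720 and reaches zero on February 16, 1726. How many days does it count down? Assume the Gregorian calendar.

Oct 21, 1720 → Oct 21, 1721: 365 days.
Oct 21, 1721 → Oct 21, 1722: 365 days.
Oct 21, 1722 → Oct 21, 1723: 365 days.
Oct 21, 1723 → Oct 21, 1724: 366 days (Feb 29, 1724 is in that span).
Oct 21, 1724 → Oct 21, 1725: 365 days.
Oct 21, 1725 → Nov 21, 1725: 31 days (October has 31).
Nov 21, 1725 → Dec 21, 1725: 30 days (November has 30).
Dec 21, 1725 → Jan 21, 1726: 31 days (December has 31).
Jan 21, 1726 → Feb 16, 1726: 26 days.
Total: 1944 days.

1944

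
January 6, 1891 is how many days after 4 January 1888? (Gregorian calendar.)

Jan 4, 1888 → Jan 4, 1889: 366 days (Feb 29, 1888 is in that span).
Jan 4, 1889 → Jan 4, 1890: 365 days.
Jan 4, 1890 → Feb 4, 1890: 31 days (January has 31).
Feb 4, 1890 → Mar 4, 1890: 28 days (February has 28).
Mar 4, 1890 → Apr 4, 1890: 31 days (March has 31).
Apr 4, 1890 → May 4, 1890: 30 days (April has 30).
May 4, 1890 → Jun 4, 1890: 31 days (May has 31).
Jun 4, 1890 → Jul 4, 1890: 30 days (June has 30).
Jul 4, 1890 → Aug 4, 1890: 31 days (July has 31).
Aug 4, 1890 → Sep 4, 1890: 31 days (August has 31).
Sep 4, 1890 → Oct 4, 1890: 30 days (September has 30).
Oct 4, 1890 → Nov 4, 1890: 31 days (October has 31).
Nov 4, 1890 → Dec 4, 1890: 30 days (November has 30).
Dec 4, 1890 → Jan 4, 1891: 31 days (December has 31).
Jan 4, 1891 → Jan 6, 1891: 2 days.
Total: 1098 days.

1098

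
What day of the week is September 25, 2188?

Thursday

January 1, 2188 is a Tuesday.
Jan 1, 2188 → Feb 1, 2188: 31 days (January has 31).
Feb 1, 2188 → Mar 1, 2188: 29 days (February has 29).
Mar 1, 2188 → Apr 1, 2188: 31 days (March has 31).
Apr 1, 2188 → May 1, 2188: 30 days (April has 30).
May 1, 2188 → Jun 1, 2188: 31 days (May has 31).
Jun 1, 2188 → Jul 1, 2188: 30 days (June has 30).
Jul 1, 2188 → Aug 1, 2188: 31 days (July has 31).
Aug 1, 2188 → Sep 1, 2188: 31 days (August has 31).
Sep 1, 2188 → Sep 25, 2188: 24 days.
Total: 268 days.
268 mod 7 = 2, so Tuesday + 2 = Thursday.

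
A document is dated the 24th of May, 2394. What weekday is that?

Doomsday rule: the anchor day for the 2300s is Wednesday. For year 94: 94÷12 = 7 r 10, and 10÷4 = 2, so 7+10+2 = 19.
Wednesday + 19 ≡ Monday — that's 2394's doomsday.
In May the doomsday date is May 9.
May 24 is 15 days after May 9; 15 mod 7 = 1, so Monday + 1 = Tuesday.

Tuesday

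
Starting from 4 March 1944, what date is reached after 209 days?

September 29, 1944

Mar has 31 days: +28 → Apr 1, 1944 (181 left).
Apr has 30 days: +30 → May 1, 1944 (151 left).
May has 31 days: +31 → Jun 1, 1944 (120 left).
Jun has 30 days: +30 → Jul 1, 1944 (90 left).
Jul has 31 days: +31 → Aug 1, 1944 (59 left).
Aug has 31 days: +31 → Sep 1, 1944 (28 left).
+28 → Sep 29, 1944.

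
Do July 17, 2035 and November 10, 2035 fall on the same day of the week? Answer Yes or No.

From Jul 17, 2035 to Nov 10, 2035 is 116 days.
116 mod 7 = 4, so they are different weekdays.
(Jul 17, 2035 is a Tuesday; Nov 10, 2035 is a Saturday.)

No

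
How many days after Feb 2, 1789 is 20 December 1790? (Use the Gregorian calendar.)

Feb 2, 1789 → Feb 2, 1790: 365 days.
Feb 2, 1790 → Mar 2, 1790: 28 days (February has 28).
Mar 2, 1790 → Apr 2, 1790: 31 days (March has 31).
Apr 2, 1790 → May 2, 1790: 30 days (April has 30).
May 2, 1790 → Jun 2, 1790: 31 days (May has 31).
Jun 2, 1790 → Jul 2, 1790: 30 days (June has 30).
Jul 2, 1790 → Aug 2, 1790: 31 days (July has 31).
Aug 2, 1790 → Sep 2, 1790: 31 days (August has 31).
Sep 2, 1790 → Oct 2, 1790: 30 days (September has 30).
Oct 2, 1790 → Nov 2, 1790: 31 days (October has 31).
Nov 2, 1790 → Dec 2, 1790: 30 days (November has 30).
Dec 2, 1790 → Dec 20, 1790: 18 days.
Total: 686 days.

686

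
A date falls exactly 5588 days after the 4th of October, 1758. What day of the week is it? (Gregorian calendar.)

Friday

Oct 4, 1758 is a Wednesday.
5588 mod 7 = 2, so 5588 days after a Wednesday is Wednesday + 2 = Friday.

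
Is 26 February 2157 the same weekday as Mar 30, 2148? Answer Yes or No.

Yes

From Mar 30, 2148 to Feb 26, 2157 is 3255 days.
3255 mod 7 = 0, so they are the same weekday.
(Mar 30, 2148 is a Saturday; Feb 26, 2157 is a Saturday.)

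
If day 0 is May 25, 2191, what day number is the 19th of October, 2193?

878

May 25, 2191 → May 25, 2192: 366 days (Feb 29, 2192 is in that span).
May 25, 2192 → May 25, 2193: 365 days.
May 25, 2193 → Jun 25, 2193: 31 days (May has 31).
Jun 25, 2193 → Jul 25, 2193: 30 days (June has 30).
Jul 25, 2193 → Aug 25, 2193: 31 days (July has 31).
Aug 25, 2193 → Sep 25, 2193: 31 days (August has 31).
Sep 25, 2193 → Oct 19, 2193: 24 days.
Total: 878 days.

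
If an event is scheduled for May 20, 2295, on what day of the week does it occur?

Doomsday rule: the anchor day for the 2200s is Friday. For year 95: 95÷12 = 7 r 11, and 11÷4 = 2, so 7+11+2 = 20.
Friday + 20 ≡ Thursday — that's 2295's doomsday.
In May the doomsday date is May 9.
May 20 is 11 days after May 9; 11 mod 7 = 4, so Thursday + 4 = Monday.

Monday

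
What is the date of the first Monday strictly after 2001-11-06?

November 12, 2001

Nov 6, 2001 is a Tuesday.
From Tuesday to the next Monday is 6 days.
Nov 6, 2001 + 6 = Nov 12, 2001.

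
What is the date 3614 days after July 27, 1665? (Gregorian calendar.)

+365 (one year) → Jul 27, 1666 (3249 left).
+365 (one year) → Jul 27, 1667 (2884 left).
+366 (one year; includes Feb 29, 1668) → Jul 27, 1668 (2518 left).
+365 (one year) → Jul 27, 1669 (2153 left).
+365 (one year) → Jul 27, 1670 (1788 left).
+365 (one year) → Jul 27, 1671 (1423 left).
+366 (one year; includes Feb 29, 1672) → Jul 27, 1672 (1057 left).
+365 (one year) → Jul 27, 1673 (692 left).
+365 (one year) → Jul 27, 1674 (327 left).
Jul has 31 days: +5 → Aug 1, 1674 (322 left).
Aug has 31 days: +31 → Sep 1, 1674 (291 left).
Sep has 30 days: +30 → Oct 1, 1674 (261 left).
Oct has 31 days: +31 → Nov 1, 1674 (230 left).
Nov has 30 days: +30 → Dec 1, 1674 (200 left).
Dec has 31 days: +31 → Jan 1, 1675 (169 left).
Jan has 31 days: +31 → Feb 1, 1675 (138 left).
Feb has 28 days: +28 → Mar 1, 1675 (110 left).
Mar has 31 days: +31 → Apr 1, 1675 (79 left).
Apr has 30 days: +30 → May 1, 1675 (49 left).
May has 31 days: +31 → Jun 1, 1675 (18 left).
+18 → Jun 19, 1675.

June 19, 1675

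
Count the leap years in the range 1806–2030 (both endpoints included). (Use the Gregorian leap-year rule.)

Multiples of 4 in [1806,2030]: 56.
Of those, multiples of 100: 2 (not leap unless ÷400).
Multiples of 400: 1.
Leap years = 56 − 2 + 1 = 55.

55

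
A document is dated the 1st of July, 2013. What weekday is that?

Monday

Doomsday rule: the anchor day for the 2000s is Tuesday. For year 13: 13÷12 = 1 r 1, and 1÷4 = 0, so 1+1+0 = 2.
Tuesday + 2 ≡ Thursday — that's 2013's doomsday.
In July the doomsday date is Jul 11.
Jul 1 is 10 days before Jul 11; 10 mod 7 = 3, so Thursday − 3 = Monday.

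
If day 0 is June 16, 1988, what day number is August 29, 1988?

74

Jun 16, 1988 → Jul 16, 1988: 30 days (June has 30).
Jul 16, 1988 → Aug 16, 1988: 31 days (July has 31).
Aug 16, 1988 → Aug 29, 1988: 13 days.
Total: 74 days.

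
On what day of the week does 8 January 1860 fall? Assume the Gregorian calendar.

Sunday

Doomsday rule: the anchor day for the 1800s is Friday. For year 60: 60÷12 = 5 r 0, and 0÷4 = 0, so 5+0+0 = 5.
Friday + 5 ≡ Wednesday — that's 1860's doomsday.
In January the doomsday date is Jan 4 (1860 is a leap year (divisible by 4)).
Jan 8 is 4 days after Jan 4; 4 mod 7 = 4, so Wednesday + 4 = Sunday.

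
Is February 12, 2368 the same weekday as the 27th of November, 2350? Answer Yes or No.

Yes

From Nov 27, 2350 to Feb 12, 2368 is 6286 days.
6286 mod 7 = 0, so they are the same weekday.
(Nov 27, 2350 is a Monday; Feb 12, 2368 is a Monday.)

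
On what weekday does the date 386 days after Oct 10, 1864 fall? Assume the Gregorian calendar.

First find the weekday of Oct 10, 1864. Doomsday rule: the anchor day for the 1800s is Friday. For year 64: 64÷12 = 5 r 4, and 4÷4 = 1, so 5+4+1 = 10.
Friday + 10 ≡ Monday — that's 1864's doomsday.
In October the doomsday date is Oct 10.
Oct 10 is the doomsday itself: Monday.
386 mod 7 = 1, so 386 days after a Monday is Monday + 1 = Tuesday.

Tuesday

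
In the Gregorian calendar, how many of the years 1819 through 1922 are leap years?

Multiples of 4 in [1819,1922]: 26.
Of those, multiples of 100: 1 (not leap unless ÷400).
Multiples of 400: 0.
Leap years = 26 − 1 + 0 = 25.

25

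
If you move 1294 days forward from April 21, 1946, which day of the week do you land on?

Apr 21, 1946 is a Sunday.
1294 mod 7 = 6, so 1294 days after a Sunday is Sunday + 6 = Saturday.

Saturday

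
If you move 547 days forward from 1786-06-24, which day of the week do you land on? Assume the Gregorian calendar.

First find the weekday of Jun 24, 1786. Doomsday rule: the anchor day for the 1700s is Sunday. For year 86: 86÷12 = 7 r 2, and 2÷4 = 0, so 7+2+0 = 9.
Sunday + 9 ≡ Tuesday — that's 1786's doomsday.
In June the doomsday date is Jun 6.
Jun 24 is 18 days after Jun 6; 18 mod 7 = 4, so Tuesday + 4 = Saturday.
547 mod 7 = 1, so 547 days after a Saturday is Saturday + 1 = Sunday.

Sunday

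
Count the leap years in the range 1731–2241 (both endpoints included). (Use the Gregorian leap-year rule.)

Multiples of 4 in [1731,2241]: 128.
Of those, multiples of 100: 5 (not leap unless ÷400).
Multiples of 400: 1.
Leap years = 128 − 5 + 1 = 124.

124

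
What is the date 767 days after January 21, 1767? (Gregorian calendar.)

+365 (one year) → Jan 21, 1768 (402 left).
+366 (one year; includes Feb 29, 1768) → Jan 21, 1769 (36 left).
Jan has 31 days: +11 → Feb 1, 1769 (25 left).
+25 → Feb 26, 1769.

February 26, 1769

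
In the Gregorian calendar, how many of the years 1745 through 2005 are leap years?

63

Multiples of 4 in [1745,2005]: 65.
Of those, multiples of 100: 3 (not leap unless ÷400).
Multiples of 400: 1.
Leap years = 65 − 3 + 1 = 63.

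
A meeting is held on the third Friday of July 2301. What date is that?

July 1, 2301 is a Monday.
The first Friday is therefore July 5 (4 days later).
The third Friday is 5 + 2×7 = July 19.

July 19, 2301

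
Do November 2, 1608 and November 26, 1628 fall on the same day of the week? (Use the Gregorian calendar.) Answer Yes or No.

From Nov 2, 1608 to Nov 26, 1628 is 7329 days.
7329 mod 7 = 0, so they are the same weekday.
(Nov 2, 1608 is a Sunday; Nov 26, 1628 is a Sunday.)

Yes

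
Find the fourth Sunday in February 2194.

February 23, 2194

February 1, 2194 is a Saturday.
The first Sunday is therefore February 2 (1 days later).
The fourth Sunday is 2 + 3×7 = February 23.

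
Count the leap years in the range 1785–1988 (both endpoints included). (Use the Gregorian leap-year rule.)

49

Multiples of 4 in [1785,1988]: 51.
Of those, multiples of 100: 2 (not leap unless ÷400).
Multiples of 400: 0.
Leap years = 51 − 2 + 0 = 49.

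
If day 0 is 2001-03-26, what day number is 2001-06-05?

Mar 26, 2001 → Apr 26, 2001: 31 days (March has 31).
Apr 26, 2001 → May 26, 2001: 30 days (April has 30).
May 26, 2001 → Jun 5, 2001: 10 days.
Total: 71 days.

71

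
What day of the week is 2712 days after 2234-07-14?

Thursday

Jul 14, 2234 is a Monday.
2712 mod 7 = 3, so 2712 days after a Monday is Monday + 3 = Thursday.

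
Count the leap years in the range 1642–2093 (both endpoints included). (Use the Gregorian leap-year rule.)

Multiples of 4 in [1642,2093]: 113.
Of those, multiples of 100: 4 (not leap unless ÷400).
Multiples of 400: 1.
Leap years = 113 − 4 + 1 = 110.

110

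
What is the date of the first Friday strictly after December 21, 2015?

Dec 21, 2015 is a Monday.
From Monday to the next Friday is 4 days.
Dec 21, 2015 + 4 = Dec 25, 2015.

December 25, 2015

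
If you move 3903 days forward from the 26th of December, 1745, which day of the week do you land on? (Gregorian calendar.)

Thursday

Dec 26, 1745 is a Sunday.
3903 mod 7 = 4, so 3903 days after a Sunday is Sunday + 4 = Thursday.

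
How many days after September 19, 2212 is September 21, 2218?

2193

Sep 19, 2212 → Sep 19, 2213: 365 days.
Sep 19, 2213 → Sep 19, 2214: 365 days.
Sep 19, 2214 → Sep 19, 2215: 365 days.
Sep 19, 2215 → Sep 19, 2216: 366 days (Feb 29, 2216 is in that span).
Sep 19, 2216 → Sep 19, 2217: 365 days.
Sep 19, 2217 → Oct 19, 2217: 30 days (September has 30).
Oct 19, 2217 → Nov 19, 2217: 31 days (October has 31).
Nov 19, 2217 → Dec 19, 2217: 30 days (November has 30).
Dec 19, 2217 → Jan 19, 2218: 31 days (December has 31).
Jan 19, 2218 → Feb 19, 2218: 31 days (January has 31).
Feb 19, 2218 → Mar 19, 2218: 28 days (February has 28).
Mar 19, 2218 → Apr 19, 2218: 31 days (March has 31).
Apr 19, 2218 → May 19, 2218: 30 days (April has 30).
May 19, 2218 → Jun 19, 2218: 31 days (May has 31).
Jun 19, 2218 → Jul 19, 2218: 30 days (June has 30).
Jul 19, 2218 → Aug 19, 2218: 31 days (July has 31).
Aug 19, 2218 → Sep 19, 2218: 31 days (August has 31).
Sep 19, 2218 → Sep 21, 2218: 2 days.
Total: 2193 days.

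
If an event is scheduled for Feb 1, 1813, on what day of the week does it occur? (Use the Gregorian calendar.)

Monday

Doomsday rule: the anchor day for the 1800s is Friday. For year 13: 13÷12 = 1 r 1, and 1÷4 = 0, so 1+1+0 = 2.
Friday + 2 ≡ Sunday — that's 1813's doomsday.
In February the doomsday date is Feb 28 (1813 is not a leap year).
Feb 1 is 27 days before Feb 28; 27 mod 7 = 6, so Sunday − 6 = Monday.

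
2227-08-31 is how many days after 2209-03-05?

Mar 5, 2209 → Mar 5, 2210: 365 days.
Mar 5, 2210 → Mar 5, 2211: 365 days.
Mar 5, 2211 → Mar 5, 2212: 366 days (Feb 29, 2212 is in that span).
Mar 5, 2212 → Mar 5, 2213: 365 days.
Mar 5, 2213 → Mar 5, 2214: 365 days.
Mar 5, 2214 → Mar 5, 2215: 365 days.
Mar 5, 2215 → Mar 5, 2216: 366 days (Feb 29, 2216 is in that span).
Mar 5, 2216 → Mar 5, 2217: 365 days.
Mar 5, 2217 → Mar 5, 2218: 365 days.
Mar 5, 2218 → Mar 5, 2219: 365 days.
Mar 5, 2219 → Mar 5, 2220: 366 days (Feb 29, 2220 is in that span).
Mar 5, 2220 → Mar 5, 2221: 365 days.
Mar 5, 2221 → Mar 5, 2222: 365 days.
Mar 5, 2222 → Mar 5, 2223: 365 days.
Mar 5, 2223 → Mar 5, 2224: 366 days (Feb 29, 2224 is in that span).
Mar 5, 2224 → Mar 5, 2225: 365 days.
Mar 5, 2225 → Mar 5, 2226: 365 days.
Mar 5, 2226 → Mar 5, 2227: 365 days.
Mar 5, 2227 → Apr 5, 2227: 31 days (March has 31).
Apr 5, 2227 → May 5, 2227: 30 days (April has 30).
May 5, 2227 → Jun 5, 2227: 31 days (May has 31).
Jun 5, 2227 → Jul 5, 2227: 30 days (June has 30).
Jul 5, 2227 → Aug 5, 2227: 31 days (July has 31).
Aug 5, 2227 → Aug 31, 2227: 26 days.
Total: 6753 days.

6753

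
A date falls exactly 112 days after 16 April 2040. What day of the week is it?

Apr 16, 2040 is a Monday.
112 mod 7 = 0, so 112 days after a Monday is Monday + 0 = Monday.

Monday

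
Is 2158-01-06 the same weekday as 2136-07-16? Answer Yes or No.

No

From Jul 16, 2136 to Jan 6, 2158 is 7844 days.
7844 mod 7 = 4, so they are different weekdays.
(Jul 16, 2136 is a Monday; Jan 6, 2158 is a Friday.)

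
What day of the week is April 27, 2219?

Doomsday rule: the anchor day for the 2200s is Friday. For year 19: 19÷12 = 1 r 7, and 7÷4 = 1, so 1+7+1 = 9.
Friday + 9 ≡ Sunday — that's 2219's doomsday.
In April the doomsday date is Apr 4.
Apr 27 is 23 days after Apr 4; 23 mod 7 = 2, so Sunday + 2 = Tuesday.

Tuesday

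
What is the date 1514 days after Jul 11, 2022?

September 2, 2026

+365 (one year) → Jul 11, 2023 (1149 left).
+366 (one year; includes Feb 29, 2024) → Jul 11, 2024 (783 left).
+365 (one year) → Jul 11, 2025 (418 left).
+365 (one year) → Jul 11, 2026 (53 left).
Jul has 31 days: +21 → Aug 1, 2026 (32 left).
Aug has 31 days: +31 → Sep 1, 2026 (1 left).
+1 → Sep 2, 2026.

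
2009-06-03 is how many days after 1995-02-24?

5213

Feb 24, 1995 → Feb 24, 1996: 365 days.
Feb 24, 1996 → Feb 24, 1997: 366 days (Feb 29, 1996 is in that span).
Feb 24, 1997 → Feb 24, 1998: 365 days.
Feb 24, 1998 → Feb 24, 1999: 365 days.
Feb 24, 1999 → Feb 24, 2000: 365 days.
Feb 24, 2000 → Feb 24, 2001: 366 days (Feb 29, 2000 is in that span).
Feb 24, 2001 → Feb 24, 2002: 365 days.
Feb 24, 2002 → Feb 24, 2003: 365 days.
Feb 24, 2003 → Feb 24, 2004: 365 days.
Feb 24, 2004 → Feb 24, 2005: 366 days (Feb 29, 2004 is in that span).
Feb 24, 2005 → Feb 24, 2006: 365 days.
Feb 24, 2006 → Feb 24, 2007: 365 days.
Feb 24, 2007 → Feb 24, 2008: 365 days.
Feb 24, 2008 → Feb 24, 2009: 366 days (Feb 29, 2008 is in that span).
Feb 24, 2009 → Mar 24, 2009: 28 days (February has 28).
Mar 24, 2009 → Apr 24, 2009: 31 days (March has 31).
Apr 24, 2009 → May 24, 2009: 30 days (April has 30).
May 24, 2009 → Jun 3, 2009: 10 days.
Total: 5213 days.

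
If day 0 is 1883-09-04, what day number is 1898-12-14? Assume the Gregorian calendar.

5580

Sep 4, 1883 → Sep 4, 1884: 366 days (Feb 29, 1884 is in that span).
Sep 4, 1884 → Sep 4, 1885: 365 days.
Sep 4, 1885 → Sep 4, 1886: 365 days.
Sep 4, 1886 → Sep 4, 1887: 365 days.
Sep 4, 1887 → Sep 4, 1888: 366 days (Feb 29, 1888 is in that span).
Sep 4, 1888 → Sep 4, 1889: 365 days.
Sep 4, 1889 → Sep 4, 1890: 365 days.
Sep 4, 1890 → Sep 4, 1891: 365 days.
Sep 4, 1891 → Sep 4, 1892: 366 days (Feb 29, 1892 is in that span).
Sep 4, 1892 → Sep 4, 1893: 365 days.
Sep 4, 1893 → Sep 4, 1894: 365 days.
Sep 4, 1894 → Sep 4, 1895: 365 days.
Sep 4, 1895 → Sep 4, 1896: 366 days (Feb 29, 1896 is in that span).
Sep 4, 1896 → Sep 4, 1897: 365 days.
Sep 4, 1897 → Sep 4, 1898: 365 days.
Sep 4, 1898 → Oct 4, 1898: 30 days (September has 30).
Oct 4, 1898 → Nov 4, 1898: 31 days (October has 31).
Nov 4, 1898 → Dec 4, 1898: 30 days (November has 30).
Dec 4, 1898 → Dec 14, 1898: 10 days.
Total: 5580 days.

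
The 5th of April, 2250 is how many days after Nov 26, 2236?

Nov 26, 2236 → Nov 26, 2237: 365 days.
Nov 26, 2237 → Nov 26, 2238: 365 days.
Nov 26, 2238 → Nov 26, 2239: 365 days.
Nov 26, 2239 → Nov 26, 2240: 366 days (Feb 29, 2240 is in that span).
Nov 26, 2240 → Nov 26, 2241: 365 days.
Nov 26, 2241 → Nov 26, 2242: 365 days.
Nov 26, 2242 → Nov 26, 2243: 365 days.
Nov 26, 2243 → Nov 26, 2244: 366 days (Feb 29, 2244 is in that span).
Nov 26, 2244 → Nov 26, 2245: 365 days.
Nov 26, 2245 → Nov 26, 2246: 365 days.
Nov 26, 2246 → Nov 26, 2247: 365 days.
Nov 26, 2247 → Nov 26, 2248: 366 days (Feb 29, 2248 is in that span).
Nov 26, 2248 → Nov 26, 2249: 365 days.
Nov 26, 2249 → Dec 26, 2249: 30 days (November has 30).
Dec 26, 2249 → Jan 26, 2250: 31 days (December has 31).
Jan 26, 2250 → Feb 26, 2250: 31 days (January has 31).
Feb 26, 2250 → Mar 26, 2250: 28 days (February has 28).
Mar 26, 2250 → Apr 5, 2250: 10 days.
Total: 4878 days.

4878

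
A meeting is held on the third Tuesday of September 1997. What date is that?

September 1, 1997 is a Monday.
The first Tuesday is therefore September 2 (1 days later).
The third Tuesday is 2 + 2×7 = September 16.

September 16, 1997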